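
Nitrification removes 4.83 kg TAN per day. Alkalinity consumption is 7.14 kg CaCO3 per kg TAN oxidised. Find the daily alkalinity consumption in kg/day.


Alkalinity factor: 7.14 kg CaCO3 consumed per kg TAN nitrified
alk = 4.83 kg TAN * 7.14 = 34.4862 kg CaCO3/day

34.4862 kg CaCO3/day


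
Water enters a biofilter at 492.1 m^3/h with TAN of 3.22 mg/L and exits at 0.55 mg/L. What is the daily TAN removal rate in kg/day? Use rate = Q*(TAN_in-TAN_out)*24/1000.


Concentration drop: TAN_in - TAN_out = 3.22 - 0.55 = 2.67 mg/L
Hourly TAN removed = Q * dTAN = 492.1 m^3/h * 2.67 mg/L = 1313.907 g/h  (m^3/h * mg/L = g/h)
Daily TAN removed = 1313.907 * 24 = 31533.768 g/day
Convert to kg/day: 31533.768 / 1000 = 31.533768 kg/day

31.533768 kg/day


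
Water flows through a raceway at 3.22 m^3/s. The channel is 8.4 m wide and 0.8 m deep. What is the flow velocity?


Cross-sectional area = W * d = 8.4 * 0.8 = 6.72 m^2
Velocity = Q / A = 3.22 / 6.72 = 0.479167 m/s

0.479167 m/s


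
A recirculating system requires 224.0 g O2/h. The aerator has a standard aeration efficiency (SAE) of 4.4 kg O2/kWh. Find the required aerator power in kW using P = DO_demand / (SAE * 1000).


SAE in g O2/kWh = 4.4 * 1000 = 4400 g/kWh
P = DO_demand / SAE_g = 224.0 / 4400 = 0.0509091 kW

0.0509091 kW


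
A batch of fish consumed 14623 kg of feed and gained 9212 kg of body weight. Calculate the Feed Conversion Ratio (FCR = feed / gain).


FCR = feed consumed / weight gained
FCR = 14623 kg / 9212 kg = 1.58739

1.58739


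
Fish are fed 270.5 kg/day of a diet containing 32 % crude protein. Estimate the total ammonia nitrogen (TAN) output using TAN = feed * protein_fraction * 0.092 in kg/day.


Protein in feed = 270.5 * 32/100 = 86.56 kg/day
TAN = protein * 0.092 = 86.56 * 0.092 = 7.96352 kg/day

7.96352 kg/day


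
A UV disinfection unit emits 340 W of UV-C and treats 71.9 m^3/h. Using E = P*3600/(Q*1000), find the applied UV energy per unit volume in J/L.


Energy delivered per hour = 340 W * 3600 s = 1224000 J/h
Volume treated per hour = 71.9 m^3/h * 1000 = 71900 L/h
dose = 1224000 / 71900 = 17.0236 J/L

17.0236 J/L


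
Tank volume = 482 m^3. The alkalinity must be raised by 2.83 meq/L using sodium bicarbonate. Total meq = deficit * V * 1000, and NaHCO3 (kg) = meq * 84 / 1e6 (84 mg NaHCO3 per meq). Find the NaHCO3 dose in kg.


Tank volume in L = 482 m^3 * 1000 = 482000 L
Total meq required = 2.83 meq/L * 482000 L = 1364060 meq
NaHCO3 mass = 1364060 meq * 84 mg/meq / 1e6 = 114.581 kg

114.581 kg


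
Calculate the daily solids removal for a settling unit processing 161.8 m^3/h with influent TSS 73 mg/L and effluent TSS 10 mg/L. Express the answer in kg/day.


Concentration drop: TSS_in - TSS_out = 73 - 10 = 63 mg/L
Hourly solids removed = Q * dTSS = 161.8 m^3/h * 63 mg/L = 10193.4 g/h  (m^3/h * mg/L = g/h)
Daily solids removed = 10193.4 * 24 = 244641.6 g/day
Convert g to kg: 244641.6 / 1000 = 244.6416 kg/day

244.6416 kg/day


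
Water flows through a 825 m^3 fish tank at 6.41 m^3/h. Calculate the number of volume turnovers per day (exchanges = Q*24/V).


Daily flow volume = 6.41 m^3/h * 24 h = 153.84 m^3/day
Exchanges = daily flow / tank volume = 153.84 / 825 = 0.186473 exchanges/day

0.186473 exchanges/day


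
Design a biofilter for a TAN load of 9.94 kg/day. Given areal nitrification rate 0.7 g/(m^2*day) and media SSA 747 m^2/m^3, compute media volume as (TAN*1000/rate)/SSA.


A = 9.94*1000 / 0.7 = 14200 m^2
V = 14200 / 747 = 19.0094

19.0094 m^3


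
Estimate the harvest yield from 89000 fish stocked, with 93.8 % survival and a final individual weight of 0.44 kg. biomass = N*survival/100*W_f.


Survivors = 89000 * 93.8/100 = 83482 fish
Harvest biomass = survivors * W_f = 83482 * 0.44 = 36732.08 kg

36732.08 kg


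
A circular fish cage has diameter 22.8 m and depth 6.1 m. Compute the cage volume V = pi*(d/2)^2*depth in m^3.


r = d/2 = 22.8/2 = 11.4 m
Base area = pi*r^2 = pi*11.4^2 = 408.28138 m^2
Volume = 408.28138 * 6.1 = 2490.52 m^3

2490.52 m^3


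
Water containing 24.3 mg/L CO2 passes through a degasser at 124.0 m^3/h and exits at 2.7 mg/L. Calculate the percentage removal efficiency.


CO2_out / CO2_in = 2.7 / 24.3 = 0.11111111
Fraction remaining = 0.11111111
efficiency = (1 - 0.11111111) * 100 = 88.8889 %

88.8889 %


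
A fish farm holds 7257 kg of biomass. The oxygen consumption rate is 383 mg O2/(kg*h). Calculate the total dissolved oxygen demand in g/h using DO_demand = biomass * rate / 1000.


Total O2 consumption (mg/h) = 7257 kg * 383 mg/(kg*h) = 2779431 mg/h
Convert to g/h: 2779431 / 1000 = 2779.431 g/h

2779.431 g/h


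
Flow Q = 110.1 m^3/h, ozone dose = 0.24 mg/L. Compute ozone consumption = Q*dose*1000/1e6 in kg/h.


O3 demand (mg/h) = Q * dose * 1000 = 110.1 * 0.24 * 1000 = 26424 mg/h
Convert mg to kg: 26424 / 1e6 = 0.026424 kg/h

0.026424 kg/h


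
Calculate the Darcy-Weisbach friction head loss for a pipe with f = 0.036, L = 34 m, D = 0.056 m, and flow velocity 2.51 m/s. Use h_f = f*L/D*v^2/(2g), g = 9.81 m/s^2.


v^2 = 2.51^2 = 6.3001 m^2/s^2
L/D = 34/0.056 = 607.14286
h_f = f*(L/D)*v^2/(2g) = 0.036 * 607.14286 * 6.3001 / 19.62 = 7.01846 m

7.01846 m


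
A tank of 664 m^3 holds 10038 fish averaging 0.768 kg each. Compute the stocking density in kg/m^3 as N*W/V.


Total biomass = 10038 fish * 0.768 kg = 7709.184 kg
Density = total biomass / volume = 7709.184 / 664 = 11.6102 kg/m^3

11.6102 kg/m^3


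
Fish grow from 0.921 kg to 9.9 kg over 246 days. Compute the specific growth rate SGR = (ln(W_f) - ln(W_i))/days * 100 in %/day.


ln(W_f) = ln(9.9) = 2.2925348
ln(W_i) = ln(0.921) = -0.082295243
ln(W_f) - ln(W_i) = 2.2925348 - -0.082295243 = 2.37483
SGR = 2.37483 / 246 * 100 = 0.965378 %/day

0.965378 %/day


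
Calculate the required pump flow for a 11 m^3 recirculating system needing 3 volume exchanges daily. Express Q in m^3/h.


Daily recirculation volume = 11 m^3 * 3 = 33 m^3/day
Flow rate Q = daily volume / 24 h = 33 / 24 = 1.375 m^3/h

1.375 m^3/h


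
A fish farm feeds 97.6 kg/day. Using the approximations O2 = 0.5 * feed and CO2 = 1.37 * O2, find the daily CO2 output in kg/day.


O2 = 97.6 * 0.5 = 48.8
CO2 = 48.8 * 1.37 = 66.856

66.856 kg/day


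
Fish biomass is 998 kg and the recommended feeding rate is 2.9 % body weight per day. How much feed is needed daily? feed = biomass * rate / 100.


Feeding rate fraction = 2.9% / 100 = 0.029
Daily feed = 998 kg * 0.029 = 28.942 kg/day

28.942 kg/day


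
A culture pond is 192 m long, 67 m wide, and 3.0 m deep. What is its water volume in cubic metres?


Base area = L * W = 192 * 67 = 12864 m^2
Volume = area * depth = 12864 * 3.0 = 38592 m^3

38592 m^3


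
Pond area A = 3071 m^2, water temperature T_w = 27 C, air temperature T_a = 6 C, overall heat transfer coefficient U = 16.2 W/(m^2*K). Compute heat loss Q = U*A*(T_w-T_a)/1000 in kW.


Temperature difference dT = 27 - 6 = 21 K
Heat loss (W) = U * A * dT = 16.2 * 3071 * 21 = 1044754.2 W
Convert to kW: 1044754.2 / 1000 = 1044.7542 kW

1044.7542 kW


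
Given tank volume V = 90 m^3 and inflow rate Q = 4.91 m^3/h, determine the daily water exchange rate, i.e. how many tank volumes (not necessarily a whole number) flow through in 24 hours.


Daily flow volume = 4.91 m^3/h * 24 h = 117.84 m^3/day
Exchanges = daily flow / tank volume = 117.84 / 90 = 1.30933 exchanges/day

1.30933 exchanges/day


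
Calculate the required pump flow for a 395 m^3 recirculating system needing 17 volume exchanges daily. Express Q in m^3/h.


Daily recirculation volume = 395 m^3 * 17 = 6715 m^3/day
Flow rate Q = daily volume / 24 h = 6715 / 24 = 279.792 m^3/h

279.792 m^3/h


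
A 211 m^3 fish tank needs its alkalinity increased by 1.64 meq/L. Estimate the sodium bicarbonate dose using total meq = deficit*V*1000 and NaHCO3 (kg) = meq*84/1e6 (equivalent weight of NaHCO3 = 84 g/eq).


Tank volume in L = 211 m^3 * 1000 = 211000 L
Total meq required = 1.64 meq/L * 211000 L = 346040 meq
NaHCO3 mass = 346040 meq * 84 mg/meq / 1e6 = 29.0674 kg

29.0674 kg


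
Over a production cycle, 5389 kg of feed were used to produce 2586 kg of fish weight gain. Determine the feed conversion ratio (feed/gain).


FCR = feed consumed / weight gained
FCR = 5389 kg / 2586 kg = 2.08391

2.08391


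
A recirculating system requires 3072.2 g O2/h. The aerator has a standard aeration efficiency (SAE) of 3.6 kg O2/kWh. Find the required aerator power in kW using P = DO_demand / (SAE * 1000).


SAE in g O2/kWh = 3.6 * 1000 = 3600 g/kWh
P = DO_demand / SAE_g = 3072.2 / 3600 = 0.853389 kW

0.853389 kW


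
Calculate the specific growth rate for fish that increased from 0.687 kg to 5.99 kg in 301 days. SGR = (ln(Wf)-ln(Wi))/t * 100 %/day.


ln(W_f) = ln(5.99) = 1.7900914
ln(W_i) = ln(0.687) = -0.37542099
ln(W_f) - ln(W_i) = 1.7900914 - -0.37542099 = 2.1655124
SGR = 2.1655124 / 301 * 100 = 0.719439 %/day

0.719439 %/day


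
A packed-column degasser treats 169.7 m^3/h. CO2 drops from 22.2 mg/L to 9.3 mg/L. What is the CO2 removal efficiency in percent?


CO2_out / CO2_in = 9.3 / 22.2 = 0.41891892
Fraction remaining = 0.41891892
efficiency = (1 - 0.41891892) * 100 = 58.1081 %

58.1081 %


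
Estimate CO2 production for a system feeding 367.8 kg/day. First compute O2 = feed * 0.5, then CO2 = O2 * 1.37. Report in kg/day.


O2 = 367.8 * 0.5 = 183.9
CO2 = 183.9 * 1.37 = 251.943

251.943 kg/day


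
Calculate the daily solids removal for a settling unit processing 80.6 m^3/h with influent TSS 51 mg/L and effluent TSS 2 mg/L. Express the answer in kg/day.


Concentration drop: TSS_in - TSS_out = 51 - 2 = 49 mg/L
Hourly solids removed = Q * dTSS = 80.6 m^3/h * 49 mg/L = 3949.4 g/h  (m^3/h * mg/L = g/h)
Daily solids removed = 3949.4 * 24 = 94785.6 g/day
Convert g to kg: 94785.6 / 1000 = 94.7856 kg/day

94.7856 kg/day


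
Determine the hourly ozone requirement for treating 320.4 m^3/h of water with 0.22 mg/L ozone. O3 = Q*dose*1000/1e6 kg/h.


O3 demand (mg/h) = Q * dose * 1000 = 320.4 * 0.22 * 1000 = 70488 mg/h
Convert mg to kg: 70488 / 1e6 = 0.070488 kg/h

0.070488 kg/h


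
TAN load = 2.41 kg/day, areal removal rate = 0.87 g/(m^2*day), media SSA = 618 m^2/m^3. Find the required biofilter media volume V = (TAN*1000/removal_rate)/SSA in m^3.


A = 2.41*1000 / 0.87 = 2770.1149 m^2
V = 2770.1149 / 618 = 4.48239

4.48239 m^3


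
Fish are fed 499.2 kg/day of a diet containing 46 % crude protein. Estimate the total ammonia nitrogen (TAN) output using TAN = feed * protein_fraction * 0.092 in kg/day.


Protein in feed = 499.2 * 46/100 = 229.632 kg/day
TAN = protein * 0.092 = 229.632 * 0.092 = 21.126144 kg/day

21.126144 kg/day


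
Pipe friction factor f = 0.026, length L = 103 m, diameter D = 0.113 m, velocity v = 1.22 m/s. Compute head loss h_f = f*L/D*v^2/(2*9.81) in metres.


v^2 = 1.22^2 = 1.4884 m^2/s^2
L/D = 103/0.113 = 911.50442
h_f = f*(L/D)*v^2/(2g) = 0.026 * 911.50442 * 1.4884 / 19.62 = 1.79785 m

1.79785 m


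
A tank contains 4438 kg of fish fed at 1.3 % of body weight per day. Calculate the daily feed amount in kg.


Feeding rate fraction = 1.3% / 100 = 0.013
Daily feed = 4438 kg * 0.013 = 57.694 kg/day

57.694 kg/day


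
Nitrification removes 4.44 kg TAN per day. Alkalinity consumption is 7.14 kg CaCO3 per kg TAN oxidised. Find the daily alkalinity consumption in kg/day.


Alkalinity factor: 7.14 kg CaCO3 consumed per kg TAN nitrified
alk = 4.44 kg TAN * 7.14 = 31.7016 kg CaCO3/day

31.7016 kg CaCO3/day


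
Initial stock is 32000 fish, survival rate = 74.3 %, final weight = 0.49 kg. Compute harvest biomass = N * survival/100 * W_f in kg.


Survivors = 32000 * 74.3/100 = 23776 fish
Harvest biomass = survivors * W_f = 23776 * 0.49 = 11650.24 kg

11650.24 kg


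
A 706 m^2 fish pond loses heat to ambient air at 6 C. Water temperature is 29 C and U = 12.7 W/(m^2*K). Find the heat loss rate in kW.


Temperature difference dT = 29 - 6 = 23 K
Heat loss (W) = U * A * dT = 12.7 * 706 * 23 = 206222.6 W
Convert to kW: 206222.6 / 1000 = 206.2226 kW

206.2226 kW


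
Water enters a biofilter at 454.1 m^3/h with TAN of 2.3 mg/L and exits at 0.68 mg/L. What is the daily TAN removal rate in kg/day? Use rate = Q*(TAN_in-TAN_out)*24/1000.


Concentration drop: TAN_in - TAN_out = 2.3 - 0.68 = 1.62 mg/L
Hourly TAN removed = Q * dTAN = 454.1 m^3/h * 1.62 mg/L = 735.642 g/h  (m^3/h * mg/L = g/h)
Daily TAN removed = 735.642 * 24 = 17655.408 g/day
Convert to kg/day: 17655.408 / 1000 = 17.655408 kg/day

17.655408 kg/day


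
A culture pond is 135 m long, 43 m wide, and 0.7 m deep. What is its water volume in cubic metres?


Base area = L * W = 135 * 43 = 5805 m^2
Volume = area * depth = 5805 * 0.7 = 4063.5 m^3

4063.5 m^3


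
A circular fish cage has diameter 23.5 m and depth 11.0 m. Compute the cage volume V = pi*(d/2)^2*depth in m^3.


r = d/2 = 23.5/2 = 11.75 m
Base area = pi*r^2 = pi*11.75^2 = 433.73614 m^2
Volume = 433.73614 * 11.0 = 4771.1 m^3

4771.1 m^3


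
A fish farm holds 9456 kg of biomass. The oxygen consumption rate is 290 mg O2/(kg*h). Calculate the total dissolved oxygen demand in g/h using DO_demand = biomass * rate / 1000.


Total O2 consumption (mg/h) = 9456 kg * 290 mg/(kg*h) = 2742240 mg/h
Convert to g/h: 2742240 / 1000 = 2742.24 g/h

2742.24 g/h


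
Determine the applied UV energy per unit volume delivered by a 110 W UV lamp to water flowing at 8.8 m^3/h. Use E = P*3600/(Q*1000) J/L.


Energy delivered per hour = 110 W * 3600 s = 396000 J/h
Volume treated per hour = 8.8 m^3/h * 1000 = 8800 L/h
dose = 396000 / 8800 = 45 J/L

45 J/L


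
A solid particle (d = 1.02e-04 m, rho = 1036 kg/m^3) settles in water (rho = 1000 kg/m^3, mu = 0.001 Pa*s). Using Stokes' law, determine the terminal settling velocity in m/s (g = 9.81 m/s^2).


Density difference: rho_p - rho_f = 1036 - 1000 = 36 kg/m^3
d^2 = (1.02e-04)^2 = 1.0404e-08 m^2
Numerator = (rho_p - rho_f) * g * d^2 = 36 * 9.81 * 1.0404e-08 = 3.6742766e-06
Denominator = 18 * mu = 18 * 0.001 = 0.018
v_s = 3.6742766e-06 / 0.018 = 2.04126e-04 m/s
Check: Re = rho_f * v_s * d / mu = 1000 * 2.04126e-04 * 1.02e-04 / 0.001 = 0.0208 < 1, so Stokes' law applies.

2.04126e-04 m/s


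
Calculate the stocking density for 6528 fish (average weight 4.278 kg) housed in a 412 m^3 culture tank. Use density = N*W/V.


Total biomass = 6528 fish * 4.278 kg = 27926.784 kg
Density = total biomass / volume = 27926.784 / 412 = 67.7835 kg/m^3

67.7835 kg/m^3


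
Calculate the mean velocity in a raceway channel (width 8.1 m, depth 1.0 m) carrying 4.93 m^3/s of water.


Cross-sectional area = W * d = 8.1 * 1.0 = 8.1 m^2
Velocity = Q / A = 4.93 / 8.1 = 0.608642 m/s

0.608642 m/s


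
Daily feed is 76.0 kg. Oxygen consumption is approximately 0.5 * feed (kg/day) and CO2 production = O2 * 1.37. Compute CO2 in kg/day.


O2 = 76.0 * 0.5 = 38
CO2 = 38 * 1.37 = 52.06

52.06 kg/day


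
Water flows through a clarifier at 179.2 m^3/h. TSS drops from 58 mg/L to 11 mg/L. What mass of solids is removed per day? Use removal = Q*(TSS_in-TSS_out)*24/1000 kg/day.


Concentration drop: TSS_in - TSS_out = 58 - 11 = 47 mg/L
Hourly solids removed = Q * dTSS = 179.2 m^3/h * 47 mg/L = 8422.4 g/h  (m^3/h * mg/L = g/h)
Daily solids removed = 8422.4 * 24 = 202137.6 g/day
Convert g to kg: 202137.6 / 1000 = 202.1376 kg/day

202.1376 kg/day


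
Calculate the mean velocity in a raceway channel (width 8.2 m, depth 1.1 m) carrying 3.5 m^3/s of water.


Cross-sectional area = W * d = 8.2 * 1.1 = 9.02 m^2
Velocity = Q / A = 3.5 / 9.02 = 0.388027 m/s

0.388027 m/s


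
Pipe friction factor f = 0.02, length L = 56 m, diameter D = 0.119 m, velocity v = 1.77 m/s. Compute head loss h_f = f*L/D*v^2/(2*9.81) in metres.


v^2 = 1.77^2 = 3.1329 m^2/s^2
L/D = 56/0.119 = 470.58824
h_f = f*(L/D)*v^2/(2g) = 0.02 * 470.58824 * 3.1329 / 19.62 = 1.50286 m

1.50286 m


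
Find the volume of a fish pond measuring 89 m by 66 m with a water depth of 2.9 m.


Base area = L * W = 89 * 66 = 5874 m^2
Volume = area * depth = 5874 * 2.9 = 17034.6 m^3

17034.6 m^3


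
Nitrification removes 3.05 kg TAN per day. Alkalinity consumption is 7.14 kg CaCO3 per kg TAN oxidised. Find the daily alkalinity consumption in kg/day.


Alkalinity factor: 7.14 kg CaCO3 consumed per kg TAN nitrified
alk = 3.05 kg TAN * 7.14 = 21.777 kg CaCO3/day

21.777 kg CaCO3/day


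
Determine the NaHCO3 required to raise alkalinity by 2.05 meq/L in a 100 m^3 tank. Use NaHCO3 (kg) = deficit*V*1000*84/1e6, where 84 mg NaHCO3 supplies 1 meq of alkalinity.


Tank volume in L = 100 m^3 * 1000 = 100000 L
Total meq required = 2.05 meq/L * 100000 L = 205000 meq
NaHCO3 mass = 205000 meq * 84 mg/meq / 1e6 = 17.22 kg

17.22 kg


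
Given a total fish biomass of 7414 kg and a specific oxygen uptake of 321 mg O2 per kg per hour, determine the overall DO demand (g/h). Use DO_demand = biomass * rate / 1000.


Total O2 consumption (mg/h) = 7414 kg * 321 mg/(kg*h) = 2379894 mg/h
Convert to g/h: 2379894 / 1000 = 2379.894 g/h

2379.894 g/h


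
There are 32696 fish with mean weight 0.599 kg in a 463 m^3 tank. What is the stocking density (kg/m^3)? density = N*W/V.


Total biomass = 32696 fish * 0.599 kg = 19584.904 kg
Density = total biomass / volume = 19584.904 / 463 = 42.3 kg/m^3

42.3 kg/m^3


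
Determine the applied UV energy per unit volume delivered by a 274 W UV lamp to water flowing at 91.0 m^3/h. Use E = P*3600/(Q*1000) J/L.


Energy delivered per hour = 274 W * 3600 s = 986400 J/h
Volume treated per hour = 91.0 m^3/h * 1000 = 91000 L/h
dose = 986400 / 91000 = 10.8396 J/L

10.8396 J/L


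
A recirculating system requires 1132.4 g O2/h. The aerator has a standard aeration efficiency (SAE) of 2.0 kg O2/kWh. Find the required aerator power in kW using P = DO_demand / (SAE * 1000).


SAE in g O2/kWh = 2.0 * 1000 = 2000 g/kWh
P = DO_demand / SAE_g = 1132.4 / 2000 = 0.5662 kW

0.5662 kW


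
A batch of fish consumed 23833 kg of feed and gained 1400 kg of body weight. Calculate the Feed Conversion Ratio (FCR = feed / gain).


FCR = feed consumed / weight gained
FCR = 23833 kg / 1400 kg = 17.0236

17.0236


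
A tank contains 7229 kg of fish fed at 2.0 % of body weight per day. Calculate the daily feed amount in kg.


Feeding rate fraction = 2.0% / 100 = 0.02
Daily feed = 7229 kg * 0.02 = 144.58 kg/day

144.58 kg/day


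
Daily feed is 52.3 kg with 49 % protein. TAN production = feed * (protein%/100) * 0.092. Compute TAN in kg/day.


Protein in feed = 52.3 * 49/100 = 25.627 kg/day
TAN = protein * 0.092 = 25.627 * 0.092 = 2.357684 kg/day

2.357684 kg/day


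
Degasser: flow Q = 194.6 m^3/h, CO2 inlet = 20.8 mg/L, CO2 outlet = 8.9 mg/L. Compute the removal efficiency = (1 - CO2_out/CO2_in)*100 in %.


CO2_out / CO2_in = 8.9 / 20.8 = 0.42788462
Fraction remaining = 0.42788462
efficiency = (1 - 0.42788462) * 100 = 57.2115 %

57.2115 %


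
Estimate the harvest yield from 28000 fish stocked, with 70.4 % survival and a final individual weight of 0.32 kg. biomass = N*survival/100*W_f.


Survivors = 28000 * 70.4/100 = 19712 fish
Harvest biomass = survivors * W_f = 19712 * 0.32 = 6307.84 kg

6307.84 kg


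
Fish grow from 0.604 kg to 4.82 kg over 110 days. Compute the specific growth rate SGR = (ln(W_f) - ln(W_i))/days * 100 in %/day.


ln(W_f) = ln(4.82) = 1.5727739
ln(W_i) = ln(0.604) = -0.50418108
ln(W_f) - ln(W_i) = 1.5727739 - -0.50418108 = 2.076955
SGR = 2.076955 / 110 * 100 = 1.88814 %/day

1.88814 %/day


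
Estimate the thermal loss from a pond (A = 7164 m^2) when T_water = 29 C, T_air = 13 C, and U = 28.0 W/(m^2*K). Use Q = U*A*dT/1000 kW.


Temperature difference dT = 29 - 13 = 16 K
Heat loss (W) = U * A * dT = 28.0 * 7164 * 16 = 3209472 W
Convert to kW: 3209472 / 1000 = 3209.472 kW

3209.472 kW


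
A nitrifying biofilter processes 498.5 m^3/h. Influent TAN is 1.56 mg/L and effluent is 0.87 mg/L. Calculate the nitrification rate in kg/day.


Concentration drop: TAN_in - TAN_out = 1.56 - 0.87 = 0.69 mg/L
Hourly TAN removed = Q * dTAN = 498.5 m^3/h * 0.69 mg/L = 343.965 g/h  (m^3/h * mg/L = g/h)
Daily TAN removed = 343.965 * 24 = 8255.16 g/day
Convert to kg/day: 8255.16 / 1000 = 8.25516 kg/day

8.25516 kg/day


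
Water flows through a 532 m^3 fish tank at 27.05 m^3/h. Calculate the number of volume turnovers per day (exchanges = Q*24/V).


Daily flow volume = 27.05 m^3/h * 24 h = 649.2 m^3/day
Exchanges = daily flow / tank volume = 649.2 / 532 = 1.2203 exchanges/day

1.2203 exchanges/day


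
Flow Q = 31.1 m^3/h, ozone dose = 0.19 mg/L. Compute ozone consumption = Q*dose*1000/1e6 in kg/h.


O3 demand (mg/h) = Q * dose * 1000 = 31.1 * 0.19 * 1000 = 5909 mg/h
Convert mg to kg: 5909 / 1e6 = 0.005909 kg/h

0.005909 kg/h


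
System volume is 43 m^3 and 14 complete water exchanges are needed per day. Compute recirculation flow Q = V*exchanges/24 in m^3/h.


Daily recirculation volume = 43 m^3 * 14 = 602 m^3/day
Flow rate Q = daily volume / 24 h = 602 / 24 = 25.0833 m^3/h

25.0833 m^3/h


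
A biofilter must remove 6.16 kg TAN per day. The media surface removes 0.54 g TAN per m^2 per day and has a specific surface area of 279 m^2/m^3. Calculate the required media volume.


A = 6.16*1000 / 0.54 = 11407.407 m^2
V = 11407.407 / 279 = 40.8868

40.8868 m^3


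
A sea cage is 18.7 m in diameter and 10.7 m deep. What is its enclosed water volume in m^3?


r = d/2 = 18.7/2 = 9.35 m
Base area = pi*r^2 = pi*9.35^2 = 274.64588 m^2
Volume = 274.64588 * 10.7 = 2938.71 m^3

2938.71 m^3


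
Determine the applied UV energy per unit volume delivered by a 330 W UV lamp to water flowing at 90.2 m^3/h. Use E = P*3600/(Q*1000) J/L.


Energy delivered per hour = 330 W * 3600 s = 1188000 J/h
Volume treated per hour = 90.2 m^3/h * 1000 = 90200 L/h
dose = 1188000 / 90200 = 13.1707 J/L

13.1707 J/L


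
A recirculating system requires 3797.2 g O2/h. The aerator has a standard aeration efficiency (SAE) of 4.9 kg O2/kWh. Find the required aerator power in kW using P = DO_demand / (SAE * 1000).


SAE in g O2/kWh = 4.9 * 1000 = 4900 g/kWh
P = DO_demand / SAE_g = 3797.2 / 4900 = 0.774939 kW

0.774939 kW


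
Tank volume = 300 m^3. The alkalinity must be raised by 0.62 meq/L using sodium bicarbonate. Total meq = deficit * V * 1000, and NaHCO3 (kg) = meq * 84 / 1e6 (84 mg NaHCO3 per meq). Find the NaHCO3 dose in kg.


Tank volume in L = 300 m^3 * 1000 = 300000 L
Total meq required = 0.62 meq/L * 300000 L = 186000 meq
NaHCO3 mass = 186000 meq * 84 mg/meq / 1e6 = 15.624 kg

15.624 kg


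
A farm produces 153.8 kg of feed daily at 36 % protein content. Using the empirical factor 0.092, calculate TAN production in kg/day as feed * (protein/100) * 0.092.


Protein in feed = 153.8 * 36/100 = 55.368 kg/day
TAN = protein * 0.092 = 55.368 * 0.092 = 5.093856 kg/day

5.093856 kg/day


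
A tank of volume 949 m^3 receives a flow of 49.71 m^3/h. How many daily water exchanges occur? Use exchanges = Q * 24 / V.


Daily flow volume = 49.71 m^3/h * 24 h = 1193.04 m^3/day
Exchanges = daily flow / tank volume = 1193.04 / 949 = 1.25715 exchanges/day

1.25715 exchanges/day


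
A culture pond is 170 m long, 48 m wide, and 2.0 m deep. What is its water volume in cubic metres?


Base area = L * W = 170 * 48 = 8160 m^2
Volume = area * depth = 8160 * 2.0 = 16320 m^3

16320 m^3


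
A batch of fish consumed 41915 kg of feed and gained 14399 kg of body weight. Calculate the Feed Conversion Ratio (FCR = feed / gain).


FCR = feed consumed / weight gained
FCR = 41915 kg / 14399 kg = 2.91097

2.91097


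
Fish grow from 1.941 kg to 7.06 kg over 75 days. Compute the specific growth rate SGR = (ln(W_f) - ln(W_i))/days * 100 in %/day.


ln(W_f) = ln(7.06) = 1.9544451
ln(W_i) = ln(1.941) = 0.6632033
ln(W_f) - ln(W_i) = 1.9544451 - 0.6632033 = 1.2912418
SGR = 1.2912418 / 75 * 100 = 1.72166 %/day

1.72166 %/day


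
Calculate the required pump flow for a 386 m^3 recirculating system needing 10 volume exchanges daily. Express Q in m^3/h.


Daily recirculation volume = 386 m^3 * 10 = 3860 m^3/day
Flow rate Q = daily volume / 24 h = 3860 / 24 = 160.833 m^3/h

160.833 m^3/h


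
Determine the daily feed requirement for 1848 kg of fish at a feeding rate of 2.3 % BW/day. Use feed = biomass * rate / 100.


Feeding rate fraction = 2.3% / 100 = 0.023
Daily feed = 1848 kg * 0.023 = 42.504 kg/day

42.504 kg/day


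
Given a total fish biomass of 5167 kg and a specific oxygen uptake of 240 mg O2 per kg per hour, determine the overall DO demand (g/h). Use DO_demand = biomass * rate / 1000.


Total O2 consumption (mg/h) = 5167 kg * 240 mg/(kg*h) = 1240080 mg/h
Convert to g/h: 1240080 / 1000 = 1240.08 g/h

1240.08 g/h


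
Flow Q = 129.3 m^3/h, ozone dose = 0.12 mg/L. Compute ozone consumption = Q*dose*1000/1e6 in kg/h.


O3 demand (mg/h) = Q * dose * 1000 = 129.3 * 0.12 * 1000 = 15516 mg/h
Convert mg to kg: 15516 / 1e6 = 0.015516 kg/h

0.015516 kg/h


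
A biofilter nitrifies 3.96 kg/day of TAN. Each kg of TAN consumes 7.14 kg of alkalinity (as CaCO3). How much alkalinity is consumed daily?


Alkalinity factor: 7.14 kg CaCO3 consumed per kg TAN nitrified
alk = 3.96 kg TAN * 7.14 = 28.2744 kg CaCO3/day

28.2744 kg CaCO3/day


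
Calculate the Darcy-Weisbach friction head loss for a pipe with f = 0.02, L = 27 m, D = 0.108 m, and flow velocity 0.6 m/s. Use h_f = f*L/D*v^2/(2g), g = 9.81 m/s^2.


v^2 = 0.6^2 = 0.36 m^2/s^2
L/D = 27/0.108 = 250
h_f = f*(L/D)*v^2/(2g) = 0.02 * 250 * 0.36 / 19.62 = 0.0917431 m

0.0917431 m


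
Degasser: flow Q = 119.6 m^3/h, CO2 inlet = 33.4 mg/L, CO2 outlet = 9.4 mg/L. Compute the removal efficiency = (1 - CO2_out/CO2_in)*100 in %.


CO2_out / CO2_in = 9.4 / 33.4 = 0.28143713
Fraction remaining = 0.28143713
efficiency = (1 - 0.28143713) * 100 = 71.8563 %

71.8563 %


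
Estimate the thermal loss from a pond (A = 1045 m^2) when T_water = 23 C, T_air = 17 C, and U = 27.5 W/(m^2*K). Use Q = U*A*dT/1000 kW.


Temperature difference dT = 23 - 17 = 6 K
Heat loss (W) = U * A * dT = 27.5 * 1045 * 6 = 172425 W
Convert to kW: 172425 / 1000 = 172.425 kW

172.425 kW


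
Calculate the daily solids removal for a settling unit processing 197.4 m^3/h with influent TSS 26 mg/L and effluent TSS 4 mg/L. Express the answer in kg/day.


Concentration drop: TSS_in - TSS_out = 26 - 4 = 22 mg/L
Hourly solids removed = Q * dTSS = 197.4 m^3/h * 22 mg/L = 4342.8 g/h  (m^3/h * mg/L = g/h)
Daily solids removed = 4342.8 * 24 = 104227.2 g/day
Convert g to kg: 104227.2 / 1000 = 104.2272 kg/day

104.2272 kg/day


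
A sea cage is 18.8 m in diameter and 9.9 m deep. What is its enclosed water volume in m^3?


r = d/2 = 18.8/2 = 9.4 m
Base area = pi*r^2 = pi*9.4^2 = 277.59113 m^2
Volume = 277.59113 * 9.9 = 2748.15 m^3

2748.15 m^3


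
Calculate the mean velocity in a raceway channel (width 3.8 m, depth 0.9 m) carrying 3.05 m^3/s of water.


Cross-sectional area = W * d = 3.8 * 0.9 = 3.42 m^2
Velocity = Q / A = 3.05 / 3.42 = 0.891813 m/s

0.891813 m/s


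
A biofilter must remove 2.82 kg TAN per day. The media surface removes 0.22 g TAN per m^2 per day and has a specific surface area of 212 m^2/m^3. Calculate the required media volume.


A = 2.82*1000 / 0.22 = 12818.182 m^2
V = 12818.182 / 212 = 60.4631

60.4631 m^3


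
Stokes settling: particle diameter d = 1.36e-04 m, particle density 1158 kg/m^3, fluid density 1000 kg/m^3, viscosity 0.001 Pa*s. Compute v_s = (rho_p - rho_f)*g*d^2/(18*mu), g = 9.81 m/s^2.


Density difference: rho_p - rho_f = 1158 - 1000 = 158 kg/m^3
d^2 = (1.36e-04)^2 = 1.8496e-08 m^2
Numerator = (rho_p - rho_f) * g * d^2 = 158 * 9.81 * 1.8496e-08 = 2.866843e-05
Denominator = 18 * mu = 18 * 0.001 = 0.018
v_s = 2.866843e-05 / 0.018 = 0.00159269 m/s
Check: Re = rho_f * v_s * d / mu = 1000 * 0.00159269 * 1.36e-04 / 0.001 = 0.217 < 1, so Stokes' law applies.

0.00159269 m/s


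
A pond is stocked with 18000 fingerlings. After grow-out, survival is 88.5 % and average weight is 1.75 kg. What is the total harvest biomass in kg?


Survivors = 18000 * 88.5/100 = 15930 fish
Harvest biomass = survivors * W_f = 15930 * 1.75 = 27877.5 kg

27877.5 kg


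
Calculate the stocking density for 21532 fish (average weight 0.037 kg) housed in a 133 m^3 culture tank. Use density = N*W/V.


Total biomass = 21532 fish * 0.037 kg = 796.684 kg
Density = total biomass / volume = 796.684 / 133 = 5.99011 kg/m^3

5.99011 kg/m^3


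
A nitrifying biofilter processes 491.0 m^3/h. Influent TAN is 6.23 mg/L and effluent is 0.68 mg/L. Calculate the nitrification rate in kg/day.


Concentration drop: TAN_in - TAN_out = 6.23 - 0.68 = 5.55 mg/L
Hourly TAN removed = Q * dTAN = 491.0 m^3/h * 5.55 mg/L = 2725.05 g/h  (m^3/h * mg/L = g/h)
Daily TAN removed = 2725.05 * 24 = 65401.2 g/day
Convert to kg/day: 65401.2 / 1000 = 65.4012 kg/day

65.4012 kg/day


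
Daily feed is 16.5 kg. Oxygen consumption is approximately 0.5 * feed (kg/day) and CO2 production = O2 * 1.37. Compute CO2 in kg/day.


O2 = 16.5 * 0.5 = 8.25
CO2 = 8.25 * 1.37 = 11.3025

11.3025 kg/day


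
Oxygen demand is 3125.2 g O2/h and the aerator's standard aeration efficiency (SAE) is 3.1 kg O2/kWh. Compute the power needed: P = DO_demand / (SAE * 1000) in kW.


SAE in g O2/kWh = 3.1 * 1000 = 3100 g/kWh
P = DO_demand / SAE_g = 3125.2 / 3100 = 1.00813 kW

1.00813 kW


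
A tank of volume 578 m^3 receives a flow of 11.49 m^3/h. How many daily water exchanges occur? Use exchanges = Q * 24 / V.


Daily flow volume = 11.49 m^3/h * 24 h = 275.76 m^3/day
Exchanges = daily flow / tank volume = 275.76 / 578 = 0.477093 exchanges/day

0.477093 exchanges/day


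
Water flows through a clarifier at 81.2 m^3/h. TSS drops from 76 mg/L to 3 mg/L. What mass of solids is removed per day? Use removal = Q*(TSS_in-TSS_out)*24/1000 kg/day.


Concentration drop: TSS_in - TSS_out = 76 - 3 = 73 mg/L
Hourly solids removed = Q * dTSS = 81.2 m^3/h * 73 mg/L = 5927.6 g/h  (m^3/h * mg/L = g/h)
Daily solids removed = 5927.6 * 24 = 142262.4 g/day
Convert g to kg: 142262.4 / 1000 = 142.2624 kg/day

142.2624 kg/day


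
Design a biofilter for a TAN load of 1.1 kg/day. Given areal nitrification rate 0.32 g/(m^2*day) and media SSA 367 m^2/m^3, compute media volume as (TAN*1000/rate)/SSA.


A = 1.1*1000 / 0.32 = 3437.5 m^2
V = 3437.5 / 367 = 9.36649

9.36649 m^3


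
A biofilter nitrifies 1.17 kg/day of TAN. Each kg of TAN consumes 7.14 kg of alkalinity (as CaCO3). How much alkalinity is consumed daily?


Alkalinity factor: 7.14 kg CaCO3 consumed per kg TAN nitrified
alk = 1.17 kg TAN * 7.14 = 8.3538 kg CaCO3/day

8.3538 kg CaCO3/day


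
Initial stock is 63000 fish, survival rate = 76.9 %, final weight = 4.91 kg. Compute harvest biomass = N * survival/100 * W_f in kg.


Survivors = 63000 * 76.9/100 = 48447 fish
Harvest biomass = survivors * W_f = 48447 * 4.91 = 237874.77 kg

237874.77 kg


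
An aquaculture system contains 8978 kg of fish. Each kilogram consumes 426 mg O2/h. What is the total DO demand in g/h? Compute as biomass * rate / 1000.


Total O2 consumption (mg/h) = 8978 kg * 426 mg/(kg*h) = 3824628 mg/h
Convert to g/h: 3824628 / 1000 = 3824.628 g/h

3824.628 g/h


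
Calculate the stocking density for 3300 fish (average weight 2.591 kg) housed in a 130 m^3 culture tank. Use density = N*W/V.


Total biomass = 3300 fish * 2.591 kg = 8550.3 kg
Density = total biomass / volume = 8550.3 / 130 = 65.7715 kg/m^3

65.7715 kg/m^3


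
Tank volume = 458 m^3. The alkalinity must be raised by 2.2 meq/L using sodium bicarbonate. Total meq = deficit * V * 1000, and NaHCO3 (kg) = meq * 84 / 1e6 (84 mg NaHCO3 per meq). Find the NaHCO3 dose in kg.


Tank volume in L = 458 m^3 * 1000 = 458000 L
Total meq required = 2.2 meq/L * 458000 L = 1007600 meq
NaHCO3 mass = 1007600 meq * 84 mg/meq / 1e6 = 84.6384 kg

84.6384 kg


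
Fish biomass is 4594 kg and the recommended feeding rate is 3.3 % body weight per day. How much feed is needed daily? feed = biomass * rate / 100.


Feeding rate fraction = 3.3% / 100 = 0.033
Daily feed = 4594 kg * 0.033 = 151.602 kg/day

151.602 kg/day


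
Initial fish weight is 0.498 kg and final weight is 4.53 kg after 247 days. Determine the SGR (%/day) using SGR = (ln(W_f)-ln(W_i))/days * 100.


ln(W_f) = ln(4.53) = 1.5107219
ln(W_i) = ln(0.498) = -0.6971552
ln(W_f) - ln(W_i) = 1.5107219 - -0.6971552 = 2.2078771
SGR = 2.2078771 / 247 * 100 = 0.893877 %/day

0.893877 %/day


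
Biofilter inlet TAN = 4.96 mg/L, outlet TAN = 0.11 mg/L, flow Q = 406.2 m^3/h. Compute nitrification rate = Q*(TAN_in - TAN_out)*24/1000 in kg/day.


Concentration drop: TAN_in - TAN_out = 4.96 - 0.11 = 4.85 mg/L
Hourly TAN removed = Q * dTAN = 406.2 m^3/h * 4.85 mg/L = 1970.07 g/h  (m^3/h * mg/L = g/h)
Daily TAN removed = 1970.07 * 24 = 47281.68 g/day
Convert to kg/day: 47281.68 / 1000 = 47.28168 kg/day

47.28168 kg/day


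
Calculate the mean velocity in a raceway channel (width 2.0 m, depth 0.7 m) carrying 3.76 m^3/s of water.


Cross-sectional area = W * d = 2.0 * 0.7 = 1.4 m^2
Velocity = Q / A = 3.76 / 1.4 = 2.68571 m/s

2.68571 m/s


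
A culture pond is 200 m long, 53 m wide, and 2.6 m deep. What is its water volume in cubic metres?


Base area = L * W = 200 * 53 = 10600 m^2
Volume = area * depth = 10600 * 2.6 = 27560 m^3

27560 m^3


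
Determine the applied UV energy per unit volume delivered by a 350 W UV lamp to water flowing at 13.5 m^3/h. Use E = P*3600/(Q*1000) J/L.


Energy delivered per hour = 350 W * 3600 s = 1260000 J/h
Volume treated per hour = 13.5 m^3/h * 1000 = 13500 L/h
dose = 1260000 / 13500 = 93.3333 J/L

93.3333 J/L


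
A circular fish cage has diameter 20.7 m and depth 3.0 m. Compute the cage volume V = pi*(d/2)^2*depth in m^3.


r = d/2 = 20.7/2 = 10.35 m
Base area = pi*r^2 = pi*10.35^2 = 336.53526 m^2
Volume = 336.53526 * 3.0 = 1009.61 m^3

1009.61 m^3


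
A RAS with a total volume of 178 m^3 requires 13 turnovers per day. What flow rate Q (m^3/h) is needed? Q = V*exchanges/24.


Daily recirculation volume = 178 m^3 * 13 = 2314 m^3/day
Flow rate Q = daily volume / 24 h = 2314 / 24 = 96.4167 m^3/h

96.4167 m^3/h


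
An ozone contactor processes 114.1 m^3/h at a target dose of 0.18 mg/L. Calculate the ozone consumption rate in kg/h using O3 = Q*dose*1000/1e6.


O3 demand (mg/h) = Q * dose * 1000 = 114.1 * 0.18 * 1000 = 20538 mg/h
Convert mg to kg: 20538 / 1e6 = 0.020538 kg/h

0.020538 kg/h


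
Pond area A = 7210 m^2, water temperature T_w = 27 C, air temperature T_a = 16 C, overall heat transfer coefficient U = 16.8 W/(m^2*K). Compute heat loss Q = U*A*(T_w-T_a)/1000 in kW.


Temperature difference dT = 27 - 16 = 11 K
Heat loss (W) = U * A * dT = 16.8 * 7210 * 11 = 1332408 W
Convert to kW: 1332408 / 1000 = 1332.408 kW

1332.408 kW


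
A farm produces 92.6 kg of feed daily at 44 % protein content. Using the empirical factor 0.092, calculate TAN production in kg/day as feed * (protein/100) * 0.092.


Protein in feed = 92.6 * 44/100 = 40.744 kg/day
TAN = protein * 0.092 = 40.744 * 0.092 = 3.748448 kg/day

3.748448 kg/day


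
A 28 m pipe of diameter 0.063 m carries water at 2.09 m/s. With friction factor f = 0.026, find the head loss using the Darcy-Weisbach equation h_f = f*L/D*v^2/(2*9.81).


v^2 = 2.09^2 = 4.3681 m^2/s^2
L/D = 28/0.063 = 444.44444
h_f = f*(L/D)*v^2/(2g) = 0.026 * 444.44444 * 4.3681 / 19.62 = 2.57267 m

2.57267 m


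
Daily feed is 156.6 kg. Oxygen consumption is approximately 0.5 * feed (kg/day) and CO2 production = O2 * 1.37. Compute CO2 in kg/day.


O2 = 156.6 * 0.5 = 78.3
CO2 = 78.3 * 1.37 = 107.271

107.271 kg/day


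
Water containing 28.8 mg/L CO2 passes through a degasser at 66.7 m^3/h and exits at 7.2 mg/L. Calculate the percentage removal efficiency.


CO2_out / CO2_in = 7.2 / 28.8 = 0.25
Fraction remaining = 0.25
efficiency = (1 - 0.25) * 100 = 75 %

75 %


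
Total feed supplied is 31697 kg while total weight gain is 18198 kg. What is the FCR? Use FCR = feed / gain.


FCR = feed consumed / weight gained
FCR = 31697 kg / 18198 kg = 1.74178

1.74178


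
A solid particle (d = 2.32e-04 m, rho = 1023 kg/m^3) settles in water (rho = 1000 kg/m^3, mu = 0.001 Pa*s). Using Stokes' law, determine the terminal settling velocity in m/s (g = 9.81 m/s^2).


Density difference: rho_p - rho_f = 1023 - 1000 = 23 kg/m^3
d^2 = (2.32e-04)^2 = 5.3824e-08 m^2
Numerator = (rho_p - rho_f) * g * d^2 = 23 * 9.81 * 5.3824e-08 = 1.2144309e-05
Denominator = 18 * mu = 18 * 0.001 = 0.018
v_s = 1.2144309e-05 / 0.018 = 6.74684e-04 m/s
Check: Re = rho_f * v_s * d / mu = 1000 * 6.74684e-04 * 2.32e-04 / 0.001 = 0.157 < 1, so Stokes' law applies.

6.74684e-04 m/s


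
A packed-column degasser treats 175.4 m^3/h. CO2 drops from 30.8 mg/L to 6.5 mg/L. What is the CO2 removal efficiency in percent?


CO2_out / CO2_in = 6.5 / 30.8 = 0.21103896
Fraction remaining = 0.21103896
efficiency = (1 - 0.21103896) * 100 = 78.8961 %

78.8961 %


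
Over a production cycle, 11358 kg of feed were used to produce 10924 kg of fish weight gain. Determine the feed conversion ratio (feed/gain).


FCR = feed consumed / weight gained
FCR = 11358 kg / 10924 kg = 1.03973

1.03973


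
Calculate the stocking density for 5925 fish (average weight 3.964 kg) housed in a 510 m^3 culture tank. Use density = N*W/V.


Total biomass = 5925 fish * 3.964 kg = 23486.7 kg
Density = total biomass / volume = 23486.7 / 510 = 46.0524 kg/m^3

46.0524 kg/m^3


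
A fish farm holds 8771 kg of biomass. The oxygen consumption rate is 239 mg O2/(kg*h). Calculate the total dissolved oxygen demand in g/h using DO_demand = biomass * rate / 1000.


Total O2 consumption (mg/h) = 8771 kg * 239 mg/(kg*h) = 2096269 mg/h
Convert to g/h: 2096269 / 1000 = 2096.269 g/h

2096.269 g/h


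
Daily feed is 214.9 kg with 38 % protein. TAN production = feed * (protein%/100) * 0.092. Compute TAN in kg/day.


Protein in feed = 214.9 * 38/100 = 81.662 kg/day
TAN = protein * 0.092 = 81.662 * 0.092 = 7.512904 kg/day

7.512904 kg/day


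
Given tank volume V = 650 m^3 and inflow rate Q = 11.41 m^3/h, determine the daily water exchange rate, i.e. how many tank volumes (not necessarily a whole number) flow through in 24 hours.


Daily flow volume = 11.41 m^3/h * 24 h = 273.84 m^3/day
Exchanges = daily flow / tank volume = 273.84 / 650 = 0.421292 exchanges/day

0.421292 exchanges/day


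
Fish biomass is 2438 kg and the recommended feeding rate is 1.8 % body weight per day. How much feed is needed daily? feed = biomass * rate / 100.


Feeding rate fraction = 1.8% / 100 = 0.018
Daily feed = 2438 kg * 0.018 = 43.884 kg/day

43.884 kg/day


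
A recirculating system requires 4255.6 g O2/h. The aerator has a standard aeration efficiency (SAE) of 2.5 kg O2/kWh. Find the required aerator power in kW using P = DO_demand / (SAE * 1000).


SAE in g O2/kWh = 2.5 * 1000 = 2500 g/kWh
P = DO_demand / SAE_g = 4255.6 / 2500 = 1.70224 kW

1.70224 kW


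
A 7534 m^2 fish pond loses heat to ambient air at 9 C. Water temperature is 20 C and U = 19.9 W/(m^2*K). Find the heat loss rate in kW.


Temperature difference dT = 20 - 9 = 11 K
Heat loss (W) = U * A * dT = 19.9 * 7534 * 11 = 1649192.6 W
Convert to kW: 1649192.6 / 1000 = 1649.1926 kW

1649.1926 kW


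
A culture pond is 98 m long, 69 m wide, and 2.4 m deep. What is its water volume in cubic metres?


Base area = L * W = 98 * 69 = 6762 m^2
Volume = area * depth = 6762 * 2.4 = 16228.8 m^3

16228.8 m^3


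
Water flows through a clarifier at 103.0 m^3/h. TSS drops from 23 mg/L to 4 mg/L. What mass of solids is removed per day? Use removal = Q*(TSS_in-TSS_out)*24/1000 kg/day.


Concentration drop: TSS_in - TSS_out = 23 - 4 = 19 mg/L
Hourly solids removed = Q * dTSS = 103.0 m^3/h * 19 mg/L = 1957 g/h  (m^3/h * mg/L = g/h)
Daily solids removed = 1957 * 24 = 46968 g/day
Convert g to kg: 46968 / 1000 = 46.968 kg/day

46.968 kg/day
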